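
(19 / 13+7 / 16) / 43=395 / 8944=0.04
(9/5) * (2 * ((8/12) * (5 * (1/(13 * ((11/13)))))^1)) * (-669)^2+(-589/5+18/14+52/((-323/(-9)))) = 60701816306/124355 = 488133.30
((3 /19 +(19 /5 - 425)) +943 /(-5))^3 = -194265499151296 /857375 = -226581716.46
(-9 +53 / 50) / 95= -397 / 4750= -0.08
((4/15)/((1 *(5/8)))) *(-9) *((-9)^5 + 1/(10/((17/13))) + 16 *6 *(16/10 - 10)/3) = 370142256/1625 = 227779.85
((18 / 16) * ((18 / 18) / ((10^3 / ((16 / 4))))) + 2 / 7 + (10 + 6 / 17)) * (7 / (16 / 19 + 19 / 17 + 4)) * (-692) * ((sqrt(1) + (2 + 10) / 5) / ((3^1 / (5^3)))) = -47181824803 / 38500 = -1225501.94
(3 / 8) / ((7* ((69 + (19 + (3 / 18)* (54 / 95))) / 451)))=128535 / 468664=0.27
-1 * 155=-155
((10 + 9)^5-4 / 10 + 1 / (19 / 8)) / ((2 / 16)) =1881835256 / 95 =19808792.17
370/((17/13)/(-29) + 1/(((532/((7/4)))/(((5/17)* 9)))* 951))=-228520329440/27844697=-8206.96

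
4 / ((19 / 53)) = 212 / 19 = 11.16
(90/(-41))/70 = -9/287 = -0.03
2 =2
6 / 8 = 0.75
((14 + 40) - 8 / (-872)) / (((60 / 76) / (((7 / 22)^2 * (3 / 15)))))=5480797 / 3956700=1.39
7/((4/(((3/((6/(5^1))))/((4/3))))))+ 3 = 201/32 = 6.28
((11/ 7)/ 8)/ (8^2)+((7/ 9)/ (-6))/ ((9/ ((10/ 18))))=-38663/ 7838208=-0.00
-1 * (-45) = 45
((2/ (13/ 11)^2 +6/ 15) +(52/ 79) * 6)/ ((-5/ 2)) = -771864/ 333775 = -2.31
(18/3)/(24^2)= 0.01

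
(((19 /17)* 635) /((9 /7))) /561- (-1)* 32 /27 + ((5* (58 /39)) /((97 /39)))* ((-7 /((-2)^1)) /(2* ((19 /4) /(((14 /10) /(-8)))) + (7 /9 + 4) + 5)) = 5016772291 /2593949556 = 1.93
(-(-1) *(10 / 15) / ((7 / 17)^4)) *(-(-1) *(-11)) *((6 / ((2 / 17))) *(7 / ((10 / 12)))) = -187421124 / 1715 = -109283.45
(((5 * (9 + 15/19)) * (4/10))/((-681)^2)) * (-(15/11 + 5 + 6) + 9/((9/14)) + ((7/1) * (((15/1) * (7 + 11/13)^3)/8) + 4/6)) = 57015533188/212946529653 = 0.27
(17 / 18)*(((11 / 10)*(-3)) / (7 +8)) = -187 / 900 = -0.21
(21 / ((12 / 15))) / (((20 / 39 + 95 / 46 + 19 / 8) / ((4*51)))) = 38427480 / 35543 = 1081.15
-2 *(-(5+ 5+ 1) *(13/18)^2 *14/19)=13013/1539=8.46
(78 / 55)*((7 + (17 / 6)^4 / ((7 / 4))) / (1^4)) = 1292161 / 20790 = 62.15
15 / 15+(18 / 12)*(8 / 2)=7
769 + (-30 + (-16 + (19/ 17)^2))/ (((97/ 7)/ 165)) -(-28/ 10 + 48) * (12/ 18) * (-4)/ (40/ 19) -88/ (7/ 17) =1172688364/ 14717325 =79.68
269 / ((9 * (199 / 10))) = 2690 / 1791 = 1.50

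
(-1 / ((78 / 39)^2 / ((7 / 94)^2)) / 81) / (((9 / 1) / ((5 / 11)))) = -245 / 283423536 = -0.00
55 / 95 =11 / 19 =0.58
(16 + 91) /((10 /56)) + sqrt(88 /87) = 2 * sqrt(1914) /87 + 2996 /5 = 600.21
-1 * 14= -14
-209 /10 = -20.90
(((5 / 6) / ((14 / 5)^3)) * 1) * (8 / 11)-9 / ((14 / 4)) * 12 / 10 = -346147 / 113190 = -3.06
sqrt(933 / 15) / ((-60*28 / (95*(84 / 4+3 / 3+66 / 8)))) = -2299*sqrt(1555) / 6720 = -13.49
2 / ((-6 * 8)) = -1 / 24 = -0.04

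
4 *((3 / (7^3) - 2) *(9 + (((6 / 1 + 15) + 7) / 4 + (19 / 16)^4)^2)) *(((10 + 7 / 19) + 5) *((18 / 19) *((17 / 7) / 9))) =-2809.89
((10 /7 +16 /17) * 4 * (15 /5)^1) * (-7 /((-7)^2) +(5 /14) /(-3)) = -7.45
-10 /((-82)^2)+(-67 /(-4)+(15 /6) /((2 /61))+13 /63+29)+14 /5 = 132383899 /1059030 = 125.00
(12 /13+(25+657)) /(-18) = -4439 /117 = -37.94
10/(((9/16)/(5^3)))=20000/9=2222.22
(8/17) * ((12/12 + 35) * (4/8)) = 144/17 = 8.47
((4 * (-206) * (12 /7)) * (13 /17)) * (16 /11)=-2056704 /1309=-1571.20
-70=-70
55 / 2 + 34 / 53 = 2983 / 106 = 28.14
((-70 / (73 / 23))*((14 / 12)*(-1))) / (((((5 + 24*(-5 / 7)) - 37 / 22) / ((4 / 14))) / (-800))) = 198352000 / 466251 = 425.42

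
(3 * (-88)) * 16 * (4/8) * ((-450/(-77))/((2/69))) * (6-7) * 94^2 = 26338348800/7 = 3762621257.14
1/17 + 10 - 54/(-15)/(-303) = 86253/8585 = 10.05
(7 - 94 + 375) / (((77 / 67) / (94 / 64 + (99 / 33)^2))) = 2623.44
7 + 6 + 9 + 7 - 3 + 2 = 28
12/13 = 0.92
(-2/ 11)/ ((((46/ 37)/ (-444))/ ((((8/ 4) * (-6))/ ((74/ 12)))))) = -31968/ 253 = -126.36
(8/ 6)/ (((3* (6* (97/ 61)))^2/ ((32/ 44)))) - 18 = -452674858/ 25150257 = -18.00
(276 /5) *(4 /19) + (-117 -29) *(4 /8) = -5831 /95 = -61.38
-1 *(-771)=771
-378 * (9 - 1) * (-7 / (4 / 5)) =26460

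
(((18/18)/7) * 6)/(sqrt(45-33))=0.25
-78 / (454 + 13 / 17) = -442 / 2577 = -0.17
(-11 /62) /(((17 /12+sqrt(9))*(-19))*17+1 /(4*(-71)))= 2343 /18839506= 0.00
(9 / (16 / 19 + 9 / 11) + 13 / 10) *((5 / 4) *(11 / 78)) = 1.18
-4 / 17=-0.24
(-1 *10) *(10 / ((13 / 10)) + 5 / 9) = -9650 / 117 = -82.48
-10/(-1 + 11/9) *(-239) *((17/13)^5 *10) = 152705620350/371293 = 411280.63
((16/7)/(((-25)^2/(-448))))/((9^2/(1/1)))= -1024/50625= -0.02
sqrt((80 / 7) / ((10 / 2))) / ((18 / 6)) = 4* sqrt(7) / 21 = 0.50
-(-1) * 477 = 477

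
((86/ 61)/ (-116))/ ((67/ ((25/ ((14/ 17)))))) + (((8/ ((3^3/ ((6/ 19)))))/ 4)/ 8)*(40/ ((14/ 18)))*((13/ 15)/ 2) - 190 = -35929629803/ 189162708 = -189.94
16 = 16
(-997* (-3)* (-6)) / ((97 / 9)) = -161514 / 97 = -1665.09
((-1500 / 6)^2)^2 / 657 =3906250000 / 657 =5945586.00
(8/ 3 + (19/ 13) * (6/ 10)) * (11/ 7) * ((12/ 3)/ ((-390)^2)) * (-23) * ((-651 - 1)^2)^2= -31592860619085568/ 51904125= -608677260.60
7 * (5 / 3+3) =98 / 3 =32.67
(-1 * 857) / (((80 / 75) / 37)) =-475635 / 16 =-29727.19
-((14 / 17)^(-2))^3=-3.21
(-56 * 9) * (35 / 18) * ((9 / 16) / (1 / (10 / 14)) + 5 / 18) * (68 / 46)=-984.48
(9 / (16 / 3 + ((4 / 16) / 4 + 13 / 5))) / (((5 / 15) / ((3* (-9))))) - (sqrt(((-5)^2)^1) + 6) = -196069 / 1919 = -102.17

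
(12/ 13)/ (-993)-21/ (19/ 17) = -1536247/ 81757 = -18.79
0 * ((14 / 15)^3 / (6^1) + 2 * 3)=0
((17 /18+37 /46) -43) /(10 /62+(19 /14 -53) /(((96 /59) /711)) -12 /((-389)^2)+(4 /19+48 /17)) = 5796267850350656 /3170377090982956095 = 0.00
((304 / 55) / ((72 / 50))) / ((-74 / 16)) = -0.83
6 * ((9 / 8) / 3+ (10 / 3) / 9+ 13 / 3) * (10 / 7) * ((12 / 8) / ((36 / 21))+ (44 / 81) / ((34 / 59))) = 109826155 / 1388016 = 79.12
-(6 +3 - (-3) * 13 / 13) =-12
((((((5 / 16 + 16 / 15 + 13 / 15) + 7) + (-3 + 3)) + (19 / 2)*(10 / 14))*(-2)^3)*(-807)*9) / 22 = 65204793 / 1540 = 42340.77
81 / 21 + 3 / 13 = 372 / 91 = 4.09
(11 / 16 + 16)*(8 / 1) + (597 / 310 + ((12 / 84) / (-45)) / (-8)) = 2115899 / 15624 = 135.43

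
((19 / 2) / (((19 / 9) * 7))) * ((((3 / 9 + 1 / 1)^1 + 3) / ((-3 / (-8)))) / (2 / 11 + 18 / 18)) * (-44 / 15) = -1936 / 105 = -18.44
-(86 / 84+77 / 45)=-1723 / 630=-2.73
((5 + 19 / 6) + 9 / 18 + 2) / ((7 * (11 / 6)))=64 / 77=0.83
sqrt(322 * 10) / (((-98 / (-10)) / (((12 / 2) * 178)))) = 10680 * sqrt(805) / 49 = 6184.05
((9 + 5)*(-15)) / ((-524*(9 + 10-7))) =35 / 1048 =0.03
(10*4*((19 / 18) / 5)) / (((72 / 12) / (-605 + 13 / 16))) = -183673 / 216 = -850.34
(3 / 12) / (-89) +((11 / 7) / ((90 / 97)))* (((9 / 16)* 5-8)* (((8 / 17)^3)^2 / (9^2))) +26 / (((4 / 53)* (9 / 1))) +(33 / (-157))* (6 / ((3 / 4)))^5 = -235766928870232998529 / 34422210122072220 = -6849.27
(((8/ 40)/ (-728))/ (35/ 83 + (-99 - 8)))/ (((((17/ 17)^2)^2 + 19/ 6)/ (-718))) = -89391/ 201246500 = -0.00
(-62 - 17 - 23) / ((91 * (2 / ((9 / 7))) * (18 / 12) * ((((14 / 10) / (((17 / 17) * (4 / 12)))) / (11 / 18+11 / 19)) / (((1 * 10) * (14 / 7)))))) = -691900 / 254163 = -2.72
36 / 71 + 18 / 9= 178 / 71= 2.51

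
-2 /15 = -0.13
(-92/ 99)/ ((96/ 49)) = -1127/ 2376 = -0.47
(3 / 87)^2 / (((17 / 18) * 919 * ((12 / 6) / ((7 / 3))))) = 21 / 13138943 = 0.00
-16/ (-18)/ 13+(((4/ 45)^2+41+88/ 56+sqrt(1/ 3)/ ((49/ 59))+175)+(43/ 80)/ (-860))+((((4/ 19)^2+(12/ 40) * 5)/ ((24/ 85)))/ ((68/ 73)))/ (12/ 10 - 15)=59 * sqrt(3)/ 147+10635415075057/ 48961130400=217.92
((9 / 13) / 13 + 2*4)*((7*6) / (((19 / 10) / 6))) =3429720 / 3211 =1068.12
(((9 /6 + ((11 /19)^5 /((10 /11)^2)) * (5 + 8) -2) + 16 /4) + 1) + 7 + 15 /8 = 7130231271 /495219800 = 14.40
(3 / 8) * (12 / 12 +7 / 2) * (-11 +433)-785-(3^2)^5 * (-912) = 430820921 / 8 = 53852615.12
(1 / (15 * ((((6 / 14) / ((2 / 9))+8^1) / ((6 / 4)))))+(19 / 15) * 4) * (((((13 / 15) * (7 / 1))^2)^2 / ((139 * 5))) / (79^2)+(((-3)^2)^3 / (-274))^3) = -180094423310234751738787 / 1883613380404430475000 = -95.61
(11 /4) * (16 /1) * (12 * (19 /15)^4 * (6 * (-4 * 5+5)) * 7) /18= -160555472 /3375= -47571.99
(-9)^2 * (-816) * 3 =-198288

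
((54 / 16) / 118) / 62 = 27 / 58528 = 0.00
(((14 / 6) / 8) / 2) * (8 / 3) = 0.39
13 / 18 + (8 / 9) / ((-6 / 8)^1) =-25 / 54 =-0.46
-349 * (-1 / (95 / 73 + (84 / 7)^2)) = 2.40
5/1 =5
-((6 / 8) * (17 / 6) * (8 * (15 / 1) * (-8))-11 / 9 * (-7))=18283 / 9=2031.44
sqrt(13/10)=sqrt(130)/10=1.14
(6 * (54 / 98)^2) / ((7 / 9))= 39366 / 16807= 2.34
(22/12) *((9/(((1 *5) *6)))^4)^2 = 24057/200000000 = 0.00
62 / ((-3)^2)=62 / 9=6.89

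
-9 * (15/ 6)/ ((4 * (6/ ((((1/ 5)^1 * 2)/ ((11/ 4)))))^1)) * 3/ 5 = -9/ 110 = -0.08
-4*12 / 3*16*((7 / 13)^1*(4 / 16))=-448 / 13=-34.46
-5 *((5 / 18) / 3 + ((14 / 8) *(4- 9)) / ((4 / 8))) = 2350 / 27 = 87.04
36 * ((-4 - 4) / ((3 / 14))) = -1344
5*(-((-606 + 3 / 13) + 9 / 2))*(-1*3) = -234495 / 26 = -9019.04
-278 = -278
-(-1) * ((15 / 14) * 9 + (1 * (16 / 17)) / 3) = 7109 / 714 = 9.96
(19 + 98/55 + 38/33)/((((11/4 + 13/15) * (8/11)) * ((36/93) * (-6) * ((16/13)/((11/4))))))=-73931/9216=-8.02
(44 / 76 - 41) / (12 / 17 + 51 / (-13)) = 56576 / 4503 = 12.56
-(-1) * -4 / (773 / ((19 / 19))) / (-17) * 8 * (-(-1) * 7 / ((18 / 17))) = 112 / 6957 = 0.02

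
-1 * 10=-10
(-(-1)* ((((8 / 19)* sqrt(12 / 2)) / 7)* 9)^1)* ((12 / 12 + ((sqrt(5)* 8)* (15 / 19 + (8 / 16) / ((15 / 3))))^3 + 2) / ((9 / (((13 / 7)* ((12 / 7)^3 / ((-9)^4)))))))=6656* sqrt(6) / 25865973 + 2056143405056* sqrt(30) / 13306103160525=0.85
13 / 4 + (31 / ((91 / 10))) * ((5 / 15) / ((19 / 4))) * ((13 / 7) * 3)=17063 / 3724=4.58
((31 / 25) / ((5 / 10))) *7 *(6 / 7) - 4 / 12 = 1091 / 75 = 14.55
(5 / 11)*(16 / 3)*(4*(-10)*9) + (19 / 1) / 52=-498991 / 572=-872.36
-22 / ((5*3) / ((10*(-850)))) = 37400 / 3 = 12466.67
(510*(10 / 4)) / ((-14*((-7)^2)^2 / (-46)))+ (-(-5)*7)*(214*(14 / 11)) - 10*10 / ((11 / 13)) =1740855495 / 184877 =9416.29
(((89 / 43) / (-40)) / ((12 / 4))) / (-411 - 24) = 89 / 2244600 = 0.00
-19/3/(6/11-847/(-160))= -33440/30831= -1.08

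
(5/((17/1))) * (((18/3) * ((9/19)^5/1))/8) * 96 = 21257640/42093683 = 0.51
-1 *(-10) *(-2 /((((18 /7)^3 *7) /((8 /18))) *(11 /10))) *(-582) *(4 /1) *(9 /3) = 3802400 /8019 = 474.17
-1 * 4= -4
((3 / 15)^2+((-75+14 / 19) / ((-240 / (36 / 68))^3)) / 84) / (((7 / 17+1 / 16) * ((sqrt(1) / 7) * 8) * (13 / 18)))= 9446279361 / 92445184000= 0.10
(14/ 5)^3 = 21.95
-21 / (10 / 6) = -63 / 5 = -12.60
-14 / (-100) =7 / 50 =0.14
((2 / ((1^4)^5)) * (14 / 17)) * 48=1344 / 17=79.06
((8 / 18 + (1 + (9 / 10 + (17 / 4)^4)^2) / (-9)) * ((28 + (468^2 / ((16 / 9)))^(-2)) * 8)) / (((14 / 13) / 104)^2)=-74524399211654774286421 / 2999878156800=-24842475366.12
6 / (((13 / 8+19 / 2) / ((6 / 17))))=288 / 1513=0.19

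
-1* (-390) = 390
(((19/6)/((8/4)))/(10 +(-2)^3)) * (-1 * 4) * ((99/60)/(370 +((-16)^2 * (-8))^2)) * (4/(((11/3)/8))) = -0.00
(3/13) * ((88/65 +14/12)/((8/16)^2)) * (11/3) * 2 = 43252/2535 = 17.06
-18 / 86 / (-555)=3 / 7955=0.00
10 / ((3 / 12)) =40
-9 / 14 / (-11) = 9 / 154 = 0.06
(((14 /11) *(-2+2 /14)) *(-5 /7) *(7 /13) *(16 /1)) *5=800 /11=72.73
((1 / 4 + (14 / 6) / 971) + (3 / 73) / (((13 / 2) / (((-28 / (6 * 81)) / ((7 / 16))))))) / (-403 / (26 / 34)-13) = -75108667 / 161221965840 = -0.00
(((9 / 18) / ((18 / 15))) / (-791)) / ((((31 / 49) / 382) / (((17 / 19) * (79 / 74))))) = -8977955 / 29551308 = -0.30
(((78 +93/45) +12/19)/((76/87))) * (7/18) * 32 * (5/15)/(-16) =-4668797/194940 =-23.95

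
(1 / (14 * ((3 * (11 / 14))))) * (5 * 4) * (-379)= -7580 / 33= -229.70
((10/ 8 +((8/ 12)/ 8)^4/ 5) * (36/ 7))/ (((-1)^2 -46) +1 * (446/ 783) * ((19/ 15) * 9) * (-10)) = -3758429/ 64272320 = -0.06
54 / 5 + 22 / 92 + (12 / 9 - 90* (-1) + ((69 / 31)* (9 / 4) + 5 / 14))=107.74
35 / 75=7 / 15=0.47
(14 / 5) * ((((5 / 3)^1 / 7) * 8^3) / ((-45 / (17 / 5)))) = -17408 / 675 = -25.79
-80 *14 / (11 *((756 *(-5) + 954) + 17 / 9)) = 1440 / 39941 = 0.04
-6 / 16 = -3 / 8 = -0.38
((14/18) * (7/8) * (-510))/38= -4165/456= -9.13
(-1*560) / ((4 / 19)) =-2660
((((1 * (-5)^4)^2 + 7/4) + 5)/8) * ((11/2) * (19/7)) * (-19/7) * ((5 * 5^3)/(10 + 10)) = -775599339625/12544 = -61830304.50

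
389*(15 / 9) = 1945 / 3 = 648.33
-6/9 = -2/3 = -0.67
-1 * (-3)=3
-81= -81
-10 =-10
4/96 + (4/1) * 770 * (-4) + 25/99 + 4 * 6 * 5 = -9662167/792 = -12199.71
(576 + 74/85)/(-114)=-24517/4845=-5.06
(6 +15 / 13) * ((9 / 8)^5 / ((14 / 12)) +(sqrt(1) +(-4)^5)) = -10894826961 / 1490944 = -7307.33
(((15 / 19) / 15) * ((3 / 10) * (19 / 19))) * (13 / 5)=39 / 950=0.04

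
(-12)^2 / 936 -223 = -2897 / 13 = -222.85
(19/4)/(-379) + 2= 3013/1516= 1.99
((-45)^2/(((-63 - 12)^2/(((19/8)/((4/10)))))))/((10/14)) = 1197/400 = 2.99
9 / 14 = 0.64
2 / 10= 1 / 5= 0.20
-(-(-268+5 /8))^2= -71489.39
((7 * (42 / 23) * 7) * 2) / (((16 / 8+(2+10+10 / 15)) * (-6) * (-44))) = 1029 / 22264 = 0.05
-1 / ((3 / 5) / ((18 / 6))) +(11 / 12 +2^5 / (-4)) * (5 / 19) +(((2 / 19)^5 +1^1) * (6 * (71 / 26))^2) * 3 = 798.51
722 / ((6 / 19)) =6859 / 3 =2286.33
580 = 580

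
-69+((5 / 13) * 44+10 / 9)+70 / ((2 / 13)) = 404.03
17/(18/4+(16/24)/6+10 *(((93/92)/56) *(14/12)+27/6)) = 112608/330019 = 0.34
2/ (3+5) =1/ 4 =0.25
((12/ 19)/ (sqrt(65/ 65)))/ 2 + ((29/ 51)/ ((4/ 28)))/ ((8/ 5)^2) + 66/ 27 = 802811/ 186048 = 4.32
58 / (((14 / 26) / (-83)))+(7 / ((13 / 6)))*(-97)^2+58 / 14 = 21462.16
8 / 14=4 / 7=0.57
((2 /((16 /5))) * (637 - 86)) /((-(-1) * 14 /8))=2755 /14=196.79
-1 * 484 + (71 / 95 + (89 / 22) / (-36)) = -36368383 / 75240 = -483.37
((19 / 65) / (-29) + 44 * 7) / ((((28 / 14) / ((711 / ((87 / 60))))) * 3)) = 25170.21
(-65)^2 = 4225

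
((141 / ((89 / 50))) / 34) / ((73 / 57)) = 200925 / 110449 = 1.82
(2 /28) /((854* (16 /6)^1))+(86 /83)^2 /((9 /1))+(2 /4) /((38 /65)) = 109811287889 /112675161312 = 0.97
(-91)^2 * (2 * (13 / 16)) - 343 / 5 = 535521 / 40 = 13388.02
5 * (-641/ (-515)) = 641/ 103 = 6.22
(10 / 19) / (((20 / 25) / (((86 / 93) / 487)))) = 1075 / 860529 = 0.00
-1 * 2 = -2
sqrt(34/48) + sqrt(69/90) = sqrt(102)/12 + sqrt(690)/30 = 1.72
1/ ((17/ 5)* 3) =5/ 51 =0.10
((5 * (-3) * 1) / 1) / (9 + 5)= -1.07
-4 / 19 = -0.21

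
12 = 12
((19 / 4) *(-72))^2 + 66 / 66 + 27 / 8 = 116968.38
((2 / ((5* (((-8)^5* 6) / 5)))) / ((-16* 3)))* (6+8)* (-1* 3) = -7 / 786432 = -0.00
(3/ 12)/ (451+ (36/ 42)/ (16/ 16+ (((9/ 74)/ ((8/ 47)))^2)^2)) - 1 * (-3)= 5875908664252579/ 1958274926678740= 3.00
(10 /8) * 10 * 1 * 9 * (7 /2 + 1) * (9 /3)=6075 /4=1518.75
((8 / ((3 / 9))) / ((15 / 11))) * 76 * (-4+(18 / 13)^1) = -227392 / 65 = -3498.34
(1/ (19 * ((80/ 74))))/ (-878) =-37/ 667280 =-0.00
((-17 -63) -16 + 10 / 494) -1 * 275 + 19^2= -2465 / 247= -9.98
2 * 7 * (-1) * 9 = -126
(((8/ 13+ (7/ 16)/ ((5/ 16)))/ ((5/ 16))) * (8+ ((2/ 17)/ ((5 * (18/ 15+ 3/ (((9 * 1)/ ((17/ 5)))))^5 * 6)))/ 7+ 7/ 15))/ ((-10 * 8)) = -33274580854/ 48750804375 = -0.68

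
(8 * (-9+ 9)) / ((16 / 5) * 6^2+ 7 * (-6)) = 0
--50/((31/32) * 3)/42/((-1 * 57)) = -800/111321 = -0.01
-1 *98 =-98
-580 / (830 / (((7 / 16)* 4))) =-203 / 166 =-1.22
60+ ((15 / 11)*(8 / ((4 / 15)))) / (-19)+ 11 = 14389 / 209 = 68.85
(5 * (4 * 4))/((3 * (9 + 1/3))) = 20/7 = 2.86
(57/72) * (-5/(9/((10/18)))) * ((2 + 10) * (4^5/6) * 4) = -486400/243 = -2001.65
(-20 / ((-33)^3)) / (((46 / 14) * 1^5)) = 140 / 826551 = 0.00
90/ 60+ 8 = 9.50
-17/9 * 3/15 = -17/45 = -0.38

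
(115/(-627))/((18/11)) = -115/1026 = -0.11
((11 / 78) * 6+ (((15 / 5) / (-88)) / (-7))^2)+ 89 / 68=180717909 / 83859776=2.16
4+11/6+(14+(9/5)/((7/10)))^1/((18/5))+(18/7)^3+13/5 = 927317/30870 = 30.04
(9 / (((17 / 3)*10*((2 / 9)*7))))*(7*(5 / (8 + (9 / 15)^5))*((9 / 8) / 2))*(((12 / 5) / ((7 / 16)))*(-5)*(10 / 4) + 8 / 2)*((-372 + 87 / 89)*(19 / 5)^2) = 368243137888875 / 4277577808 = 86086.84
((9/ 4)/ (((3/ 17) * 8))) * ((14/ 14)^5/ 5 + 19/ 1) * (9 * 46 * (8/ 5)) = 506736/ 25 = 20269.44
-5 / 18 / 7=-5 / 126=-0.04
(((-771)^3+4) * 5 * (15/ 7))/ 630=-2291570035/ 294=-7794455.90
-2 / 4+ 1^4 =1 / 2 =0.50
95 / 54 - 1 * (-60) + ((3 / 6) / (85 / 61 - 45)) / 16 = 141935953 / 2298240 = 61.76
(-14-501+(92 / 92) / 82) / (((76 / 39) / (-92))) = 37879413 / 1558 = 24312.85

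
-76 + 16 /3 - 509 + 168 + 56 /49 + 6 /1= -8495 /21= -404.52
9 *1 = 9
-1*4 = -4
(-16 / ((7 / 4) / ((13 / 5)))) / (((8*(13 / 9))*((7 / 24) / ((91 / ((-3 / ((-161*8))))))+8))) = -0.26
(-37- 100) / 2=-137 / 2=-68.50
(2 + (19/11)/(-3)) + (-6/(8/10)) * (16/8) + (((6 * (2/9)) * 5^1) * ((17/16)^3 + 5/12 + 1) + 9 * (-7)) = -5994859/101376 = -59.13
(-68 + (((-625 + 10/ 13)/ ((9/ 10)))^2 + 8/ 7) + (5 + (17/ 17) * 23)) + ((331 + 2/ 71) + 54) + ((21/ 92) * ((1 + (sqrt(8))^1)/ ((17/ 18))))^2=35721 * sqrt(2)/ 152881 + 222544727644304381/ 462273617988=481413.76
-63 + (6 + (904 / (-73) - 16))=-6233 / 73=-85.38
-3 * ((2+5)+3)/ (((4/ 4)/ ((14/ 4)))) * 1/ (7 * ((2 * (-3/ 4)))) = 10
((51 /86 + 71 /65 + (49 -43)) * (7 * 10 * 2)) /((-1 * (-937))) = 1.15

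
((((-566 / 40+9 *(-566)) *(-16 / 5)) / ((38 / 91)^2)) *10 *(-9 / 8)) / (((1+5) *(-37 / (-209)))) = -1469388921 / 1480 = -992830.35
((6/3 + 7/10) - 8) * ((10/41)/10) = -53/410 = -0.13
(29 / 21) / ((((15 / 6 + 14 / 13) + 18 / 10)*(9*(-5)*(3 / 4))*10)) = -1508 / 1981665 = -0.00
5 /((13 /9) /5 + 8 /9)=225 /53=4.25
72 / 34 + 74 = 1294 / 17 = 76.12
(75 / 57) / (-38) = -25 / 722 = -0.03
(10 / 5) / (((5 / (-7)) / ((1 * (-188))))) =2632 / 5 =526.40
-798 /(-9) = 266 /3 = 88.67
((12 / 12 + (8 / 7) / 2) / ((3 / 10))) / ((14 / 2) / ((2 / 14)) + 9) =55 / 609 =0.09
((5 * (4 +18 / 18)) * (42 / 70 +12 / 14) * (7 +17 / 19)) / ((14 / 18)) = 344250 / 931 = 369.76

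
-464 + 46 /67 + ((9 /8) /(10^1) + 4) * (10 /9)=-2212981 /4824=-458.74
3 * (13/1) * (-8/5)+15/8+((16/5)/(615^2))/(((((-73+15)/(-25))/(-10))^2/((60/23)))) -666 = -2834804472689/3901869960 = -726.52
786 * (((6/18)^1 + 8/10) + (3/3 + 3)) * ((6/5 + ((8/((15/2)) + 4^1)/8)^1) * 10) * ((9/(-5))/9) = -221914/15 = -14794.27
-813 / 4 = -203.25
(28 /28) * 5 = 5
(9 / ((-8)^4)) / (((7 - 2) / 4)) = 9 / 5120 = 0.00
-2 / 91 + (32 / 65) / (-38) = -302 / 8645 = -0.03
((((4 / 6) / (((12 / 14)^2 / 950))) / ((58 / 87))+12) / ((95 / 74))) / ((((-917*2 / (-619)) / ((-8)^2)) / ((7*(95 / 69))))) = 17216459936 / 81351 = 211631.82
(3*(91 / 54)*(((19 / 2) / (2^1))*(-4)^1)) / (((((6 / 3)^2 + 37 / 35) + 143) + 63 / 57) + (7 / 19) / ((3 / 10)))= -60515 / 94746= -0.64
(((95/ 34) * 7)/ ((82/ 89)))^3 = 207317019156625/ 21670967872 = 9566.58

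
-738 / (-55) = 13.42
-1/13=-0.08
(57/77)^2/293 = 0.00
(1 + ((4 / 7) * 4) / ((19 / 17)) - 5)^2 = 67600 / 17689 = 3.82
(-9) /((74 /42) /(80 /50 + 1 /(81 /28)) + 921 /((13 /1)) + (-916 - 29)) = 215124 /20872963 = 0.01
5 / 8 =0.62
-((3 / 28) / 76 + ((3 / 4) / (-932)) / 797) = -34794 / 24698233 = -0.00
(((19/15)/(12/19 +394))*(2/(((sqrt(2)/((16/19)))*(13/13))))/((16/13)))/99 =0.00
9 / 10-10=-9.10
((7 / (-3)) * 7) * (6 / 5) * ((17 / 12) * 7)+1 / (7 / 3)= -40727 / 210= -193.94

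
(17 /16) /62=17 /992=0.02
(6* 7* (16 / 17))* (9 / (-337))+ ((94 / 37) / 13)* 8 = 1399120 / 2755649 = 0.51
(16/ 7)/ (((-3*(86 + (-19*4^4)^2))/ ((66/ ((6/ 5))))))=-440/ 248415111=-0.00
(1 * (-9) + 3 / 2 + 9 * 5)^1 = 75 / 2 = 37.50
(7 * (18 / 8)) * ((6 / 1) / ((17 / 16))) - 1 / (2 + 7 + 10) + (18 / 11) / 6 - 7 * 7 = 142693 / 3553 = 40.16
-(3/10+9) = -93/10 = -9.30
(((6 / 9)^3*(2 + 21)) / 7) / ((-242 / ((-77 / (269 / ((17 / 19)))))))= 1564 / 1517967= 0.00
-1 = -1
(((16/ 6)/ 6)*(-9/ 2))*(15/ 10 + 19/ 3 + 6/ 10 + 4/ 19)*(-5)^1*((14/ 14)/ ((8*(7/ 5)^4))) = 3079375/ 1094856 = 2.81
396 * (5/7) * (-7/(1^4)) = -1980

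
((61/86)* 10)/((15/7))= 427/129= 3.31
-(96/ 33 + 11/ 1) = -153/ 11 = -13.91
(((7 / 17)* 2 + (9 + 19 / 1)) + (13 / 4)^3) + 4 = 73061 / 1088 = 67.15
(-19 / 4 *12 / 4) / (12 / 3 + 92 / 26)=-741 / 392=-1.89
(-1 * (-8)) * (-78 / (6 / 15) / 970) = -156 / 97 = -1.61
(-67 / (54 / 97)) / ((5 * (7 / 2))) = -6499 / 945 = -6.88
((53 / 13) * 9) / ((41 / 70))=33390 / 533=62.65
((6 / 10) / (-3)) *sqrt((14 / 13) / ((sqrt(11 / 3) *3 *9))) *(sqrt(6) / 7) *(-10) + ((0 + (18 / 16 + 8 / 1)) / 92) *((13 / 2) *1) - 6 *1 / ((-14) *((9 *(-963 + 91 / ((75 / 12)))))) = 4 *11^(3 / 4) *3^(1 / 4) *sqrt(91) / 3003 + 472499719 / 732954432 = 0.75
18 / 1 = 18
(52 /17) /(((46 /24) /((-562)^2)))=504057.94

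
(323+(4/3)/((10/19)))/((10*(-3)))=-4883/450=-10.85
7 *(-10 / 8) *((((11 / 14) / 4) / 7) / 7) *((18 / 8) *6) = -1485 / 3136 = -0.47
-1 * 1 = -1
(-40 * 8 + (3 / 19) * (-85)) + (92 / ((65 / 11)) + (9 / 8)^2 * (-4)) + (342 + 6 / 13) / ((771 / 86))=-1445873779 / 5078320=-284.71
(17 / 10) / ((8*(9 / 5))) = 17 / 144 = 0.12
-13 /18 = -0.72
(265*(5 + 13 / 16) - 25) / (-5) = -4849 / 16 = -303.06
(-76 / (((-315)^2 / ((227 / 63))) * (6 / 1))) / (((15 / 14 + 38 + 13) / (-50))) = 34504 / 78121827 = 0.00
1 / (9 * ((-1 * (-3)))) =1 / 27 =0.04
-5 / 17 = -0.29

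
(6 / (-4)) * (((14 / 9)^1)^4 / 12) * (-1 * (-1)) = -0.73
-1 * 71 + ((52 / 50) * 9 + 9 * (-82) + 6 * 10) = -18491 / 25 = -739.64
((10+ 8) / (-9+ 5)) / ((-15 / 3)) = 9 / 10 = 0.90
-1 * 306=-306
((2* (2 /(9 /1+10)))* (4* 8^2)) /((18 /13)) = 6656 /171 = 38.92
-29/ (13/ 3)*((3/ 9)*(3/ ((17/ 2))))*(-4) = 696/ 221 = 3.15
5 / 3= 1.67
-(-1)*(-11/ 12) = -11/ 12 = -0.92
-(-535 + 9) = 526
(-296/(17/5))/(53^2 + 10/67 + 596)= -19832/775693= -0.03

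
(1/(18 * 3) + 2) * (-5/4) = -545/216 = -2.52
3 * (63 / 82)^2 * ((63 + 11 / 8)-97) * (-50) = 77693175 / 26896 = 2888.65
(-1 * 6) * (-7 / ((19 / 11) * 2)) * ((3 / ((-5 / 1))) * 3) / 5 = -2079 / 475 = -4.38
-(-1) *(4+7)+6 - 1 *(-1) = 18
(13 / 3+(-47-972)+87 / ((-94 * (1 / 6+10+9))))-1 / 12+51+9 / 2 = -20740029 / 21620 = -959.30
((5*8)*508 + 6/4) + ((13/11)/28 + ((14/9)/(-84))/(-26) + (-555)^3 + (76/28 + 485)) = -9239615935661/54054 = -170933065.74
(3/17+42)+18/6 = 768/17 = 45.18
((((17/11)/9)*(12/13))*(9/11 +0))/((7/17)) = 3468/11011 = 0.31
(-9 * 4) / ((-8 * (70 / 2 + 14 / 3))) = 27 / 238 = 0.11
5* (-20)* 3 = -300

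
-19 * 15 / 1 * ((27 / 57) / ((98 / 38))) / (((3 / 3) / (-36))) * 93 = 8587620 / 49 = 175257.55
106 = 106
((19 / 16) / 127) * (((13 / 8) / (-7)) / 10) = -247 / 1137920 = -0.00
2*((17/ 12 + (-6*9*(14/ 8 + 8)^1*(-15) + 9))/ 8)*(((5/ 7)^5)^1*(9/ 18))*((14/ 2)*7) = 9005.92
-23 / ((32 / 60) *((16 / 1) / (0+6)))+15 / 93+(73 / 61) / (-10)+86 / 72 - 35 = -271954429 / 5446080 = -49.94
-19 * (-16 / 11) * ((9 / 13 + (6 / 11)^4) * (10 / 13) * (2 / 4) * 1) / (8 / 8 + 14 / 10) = 94124100 / 27217619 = 3.46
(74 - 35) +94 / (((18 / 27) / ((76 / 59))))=13017 / 59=220.63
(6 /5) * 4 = 24 /5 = 4.80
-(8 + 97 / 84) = -769 / 84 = -9.15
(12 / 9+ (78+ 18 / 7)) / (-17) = -1720 / 357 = -4.82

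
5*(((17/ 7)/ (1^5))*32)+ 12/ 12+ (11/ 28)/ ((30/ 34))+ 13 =403.02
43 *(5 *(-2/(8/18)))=-1935/2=-967.50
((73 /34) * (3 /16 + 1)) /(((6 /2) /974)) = 675469 /816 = 827.78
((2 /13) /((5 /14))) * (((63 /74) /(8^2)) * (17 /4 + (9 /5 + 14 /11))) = 710451 /16931200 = 0.04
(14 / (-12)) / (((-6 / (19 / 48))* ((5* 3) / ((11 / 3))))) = 1463 / 77760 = 0.02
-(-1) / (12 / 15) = 5 / 4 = 1.25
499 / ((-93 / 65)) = -32435 / 93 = -348.76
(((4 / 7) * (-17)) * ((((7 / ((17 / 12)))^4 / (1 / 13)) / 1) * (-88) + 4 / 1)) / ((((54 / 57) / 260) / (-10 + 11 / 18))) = -17069643533.49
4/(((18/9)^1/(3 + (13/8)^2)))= 361/32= 11.28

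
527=527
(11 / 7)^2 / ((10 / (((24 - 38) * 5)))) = -121 / 7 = -17.29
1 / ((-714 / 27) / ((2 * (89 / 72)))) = -89 / 952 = -0.09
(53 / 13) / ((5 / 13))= 53 / 5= 10.60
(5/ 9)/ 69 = 0.01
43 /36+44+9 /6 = 1681 /36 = 46.69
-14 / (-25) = 14 / 25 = 0.56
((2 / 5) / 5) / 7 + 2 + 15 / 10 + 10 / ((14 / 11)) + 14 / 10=4469 / 350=12.77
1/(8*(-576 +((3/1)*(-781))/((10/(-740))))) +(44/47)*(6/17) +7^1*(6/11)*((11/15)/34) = 134097691/324875280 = 0.41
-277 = -277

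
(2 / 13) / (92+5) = 2 / 1261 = 0.00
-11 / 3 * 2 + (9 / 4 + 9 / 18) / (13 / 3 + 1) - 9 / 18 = -1405 / 192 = -7.32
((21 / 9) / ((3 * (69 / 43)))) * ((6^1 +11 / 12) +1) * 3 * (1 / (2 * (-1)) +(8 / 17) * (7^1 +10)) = 142975 / 1656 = 86.34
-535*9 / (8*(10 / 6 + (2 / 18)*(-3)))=-14445 / 32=-451.41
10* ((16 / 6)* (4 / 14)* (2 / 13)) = 320 / 273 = 1.17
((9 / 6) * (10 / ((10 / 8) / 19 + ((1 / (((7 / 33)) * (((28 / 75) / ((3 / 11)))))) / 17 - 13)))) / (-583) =474810 / 234953081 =0.00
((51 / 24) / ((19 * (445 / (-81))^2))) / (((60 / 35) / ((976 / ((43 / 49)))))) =777896217 / 323572850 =2.40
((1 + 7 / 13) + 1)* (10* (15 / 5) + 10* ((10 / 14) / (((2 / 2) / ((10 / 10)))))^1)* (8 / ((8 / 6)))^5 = 5132160 / 7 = 733165.71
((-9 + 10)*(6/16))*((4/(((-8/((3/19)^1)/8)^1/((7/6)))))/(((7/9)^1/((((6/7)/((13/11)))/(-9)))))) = 99/3458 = 0.03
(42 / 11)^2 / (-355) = -1764 / 42955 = -0.04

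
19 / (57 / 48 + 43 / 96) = 1824 / 157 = 11.62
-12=-12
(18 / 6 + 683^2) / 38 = 233246 / 19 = 12276.11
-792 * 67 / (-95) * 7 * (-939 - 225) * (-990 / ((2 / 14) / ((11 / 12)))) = 549320332176 / 19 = 28911596430.32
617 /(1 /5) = 3085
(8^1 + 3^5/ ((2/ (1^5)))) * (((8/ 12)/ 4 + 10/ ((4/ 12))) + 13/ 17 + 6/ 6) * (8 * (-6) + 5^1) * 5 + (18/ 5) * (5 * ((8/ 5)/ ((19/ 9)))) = -17229509891/ 19380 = -889035.60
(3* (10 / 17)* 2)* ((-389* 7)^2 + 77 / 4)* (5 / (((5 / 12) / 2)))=10677237480 / 17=628072792.94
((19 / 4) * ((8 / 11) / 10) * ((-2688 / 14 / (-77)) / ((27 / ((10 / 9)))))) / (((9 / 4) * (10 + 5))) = 0.00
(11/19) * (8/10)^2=176/475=0.37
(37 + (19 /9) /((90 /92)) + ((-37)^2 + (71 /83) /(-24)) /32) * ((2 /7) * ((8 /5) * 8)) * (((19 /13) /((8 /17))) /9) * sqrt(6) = 32535971203 * sqrt(6) /314636400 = 253.30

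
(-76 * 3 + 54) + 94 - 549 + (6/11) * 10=-6859/11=-623.55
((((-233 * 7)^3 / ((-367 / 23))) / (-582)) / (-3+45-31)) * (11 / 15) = -99790619593 / 3203910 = -31146.51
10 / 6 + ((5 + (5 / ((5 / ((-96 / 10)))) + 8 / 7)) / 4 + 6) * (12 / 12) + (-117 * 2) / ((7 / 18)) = -249863 / 420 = -594.91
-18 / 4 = -9 / 2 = -4.50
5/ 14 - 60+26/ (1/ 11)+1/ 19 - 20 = 54905/ 266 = 206.41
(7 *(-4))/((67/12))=-336/67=-5.01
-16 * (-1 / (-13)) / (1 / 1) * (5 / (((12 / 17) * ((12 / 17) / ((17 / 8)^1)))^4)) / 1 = -2913111186148805 / 1430979084288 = -2035.75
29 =29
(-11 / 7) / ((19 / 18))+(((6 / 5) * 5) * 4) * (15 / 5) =9378 / 133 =70.51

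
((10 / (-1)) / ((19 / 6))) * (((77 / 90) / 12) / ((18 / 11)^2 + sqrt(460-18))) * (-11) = -131769 / 8640041 + 1771561 * sqrt(442) / 311041476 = 0.10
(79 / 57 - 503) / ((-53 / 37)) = 1057904 / 3021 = 350.18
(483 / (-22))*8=-1932 / 11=-175.64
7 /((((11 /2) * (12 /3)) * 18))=7 /396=0.02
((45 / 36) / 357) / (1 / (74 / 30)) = 37 / 4284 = 0.01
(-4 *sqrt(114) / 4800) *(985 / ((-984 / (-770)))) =-15169 *sqrt(114) / 23616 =-6.86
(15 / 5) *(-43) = -129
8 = 8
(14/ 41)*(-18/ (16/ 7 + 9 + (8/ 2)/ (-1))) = -588/ 697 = -0.84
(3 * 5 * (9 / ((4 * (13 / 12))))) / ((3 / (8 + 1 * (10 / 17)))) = 19710 / 221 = 89.19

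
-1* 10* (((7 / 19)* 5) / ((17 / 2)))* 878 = -614600 / 323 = -1902.79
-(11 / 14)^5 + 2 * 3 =3065893 / 537824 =5.70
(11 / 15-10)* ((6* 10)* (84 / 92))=-11676 / 23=-507.65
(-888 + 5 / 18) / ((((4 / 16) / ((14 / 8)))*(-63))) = 15979 / 162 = 98.64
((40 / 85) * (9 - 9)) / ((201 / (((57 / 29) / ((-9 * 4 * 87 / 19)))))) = 0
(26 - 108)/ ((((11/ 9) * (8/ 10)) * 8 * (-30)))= 123/ 352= 0.35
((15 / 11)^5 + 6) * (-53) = -91461093 / 161051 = -567.90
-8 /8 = -1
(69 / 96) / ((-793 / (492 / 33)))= -943 / 69784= -0.01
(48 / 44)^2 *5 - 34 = -3394 / 121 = -28.05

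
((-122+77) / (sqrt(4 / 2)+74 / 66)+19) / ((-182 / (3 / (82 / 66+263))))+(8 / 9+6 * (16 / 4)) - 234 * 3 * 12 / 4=-6011949336089 / 2888809560+970299 * sqrt(2) / 256783072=-2081.11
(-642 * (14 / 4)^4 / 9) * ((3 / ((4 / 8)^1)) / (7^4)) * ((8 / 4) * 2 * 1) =-107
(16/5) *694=11104/5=2220.80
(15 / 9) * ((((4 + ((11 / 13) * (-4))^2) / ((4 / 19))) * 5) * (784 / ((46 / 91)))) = 851120200 / 897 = 948851.95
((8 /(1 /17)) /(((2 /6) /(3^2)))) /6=612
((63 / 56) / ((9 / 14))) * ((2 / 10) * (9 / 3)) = 21 / 20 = 1.05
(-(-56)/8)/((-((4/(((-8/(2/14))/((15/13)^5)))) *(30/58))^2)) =-159068296536952348/129746337890625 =-1225.99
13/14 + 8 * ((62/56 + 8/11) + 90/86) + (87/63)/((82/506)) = 26469389/814506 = 32.50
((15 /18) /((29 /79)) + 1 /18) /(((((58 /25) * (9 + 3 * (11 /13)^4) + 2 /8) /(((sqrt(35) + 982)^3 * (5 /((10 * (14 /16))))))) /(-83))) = -545107218016061199200 /128875719483- 1665135839694074800 * sqrt(35) /128875719483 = -4306150892.66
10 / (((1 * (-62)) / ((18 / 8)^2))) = -405 / 496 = -0.82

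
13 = 13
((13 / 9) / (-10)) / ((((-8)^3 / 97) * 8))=1261 / 368640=0.00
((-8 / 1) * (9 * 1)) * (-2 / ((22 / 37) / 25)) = 66600 / 11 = 6054.55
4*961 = 3844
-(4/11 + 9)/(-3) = 103/33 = 3.12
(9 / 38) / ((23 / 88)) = 396 / 437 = 0.91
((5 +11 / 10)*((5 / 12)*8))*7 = 427 / 3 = 142.33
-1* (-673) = 673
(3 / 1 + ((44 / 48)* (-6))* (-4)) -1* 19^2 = -336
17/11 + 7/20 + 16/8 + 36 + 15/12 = 2263/55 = 41.15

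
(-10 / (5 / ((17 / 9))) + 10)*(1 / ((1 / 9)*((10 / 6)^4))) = 4536 / 625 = 7.26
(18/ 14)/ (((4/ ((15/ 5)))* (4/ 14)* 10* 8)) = 27/ 640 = 0.04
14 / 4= 3.50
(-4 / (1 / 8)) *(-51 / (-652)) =-408 / 163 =-2.50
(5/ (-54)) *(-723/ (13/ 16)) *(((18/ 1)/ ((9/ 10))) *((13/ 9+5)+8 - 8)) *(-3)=-11182400/ 351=-31858.69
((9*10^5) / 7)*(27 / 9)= 2700000 / 7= 385714.29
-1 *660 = -660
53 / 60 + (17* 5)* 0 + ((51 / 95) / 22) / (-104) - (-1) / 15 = 206441 / 217360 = 0.95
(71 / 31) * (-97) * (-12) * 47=3884268 / 31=125298.97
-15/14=-1.07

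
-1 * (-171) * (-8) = -1368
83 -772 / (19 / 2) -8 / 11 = 211 / 209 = 1.01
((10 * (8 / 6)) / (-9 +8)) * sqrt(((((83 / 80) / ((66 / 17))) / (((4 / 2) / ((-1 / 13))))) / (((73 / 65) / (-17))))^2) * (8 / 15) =-1.11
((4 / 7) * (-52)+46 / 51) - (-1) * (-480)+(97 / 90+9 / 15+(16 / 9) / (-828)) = -1124306837 / 2216970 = -507.14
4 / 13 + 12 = 160 / 13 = 12.31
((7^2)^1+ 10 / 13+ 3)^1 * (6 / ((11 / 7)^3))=1411788 / 17303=81.59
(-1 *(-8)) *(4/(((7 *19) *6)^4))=2/25344958401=0.00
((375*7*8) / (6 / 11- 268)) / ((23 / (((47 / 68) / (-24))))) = 452375 / 4601288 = 0.10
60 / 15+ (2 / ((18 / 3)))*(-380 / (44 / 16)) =-1388 / 33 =-42.06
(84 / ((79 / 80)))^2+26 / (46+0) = 1038724333 / 143543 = 7236.33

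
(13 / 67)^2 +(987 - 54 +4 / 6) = 12574196 / 13467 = 933.70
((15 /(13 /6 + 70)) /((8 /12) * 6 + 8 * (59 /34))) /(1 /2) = 765 /32908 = 0.02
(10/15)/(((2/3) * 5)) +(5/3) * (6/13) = 63/65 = 0.97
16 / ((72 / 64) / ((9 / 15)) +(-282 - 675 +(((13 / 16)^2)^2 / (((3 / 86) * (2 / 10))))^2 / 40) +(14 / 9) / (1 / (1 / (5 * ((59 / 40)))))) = -24326694764544 / 1303554155029115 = -0.02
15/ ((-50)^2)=0.01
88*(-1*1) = -88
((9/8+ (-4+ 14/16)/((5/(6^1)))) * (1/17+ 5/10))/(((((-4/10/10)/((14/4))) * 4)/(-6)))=-209475/1088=-192.53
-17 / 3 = -5.67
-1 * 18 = -18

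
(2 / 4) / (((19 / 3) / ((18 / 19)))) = 27 / 361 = 0.07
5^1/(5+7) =5/12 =0.42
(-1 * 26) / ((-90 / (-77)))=-1001 / 45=-22.24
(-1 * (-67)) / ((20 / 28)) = 469 / 5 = 93.80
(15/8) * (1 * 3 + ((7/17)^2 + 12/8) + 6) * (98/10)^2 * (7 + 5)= 133262703/5780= 23055.83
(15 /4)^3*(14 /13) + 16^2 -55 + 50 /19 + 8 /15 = 30938917 /118560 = 260.96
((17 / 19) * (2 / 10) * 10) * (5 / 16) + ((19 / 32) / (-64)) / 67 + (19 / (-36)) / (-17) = 235390271 / 398886912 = 0.59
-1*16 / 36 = -4 / 9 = -0.44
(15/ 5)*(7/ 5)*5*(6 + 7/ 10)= 1407/ 10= 140.70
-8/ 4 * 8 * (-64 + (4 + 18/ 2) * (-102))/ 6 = 11120/ 3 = 3706.67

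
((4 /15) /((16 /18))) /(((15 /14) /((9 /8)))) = 63 /200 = 0.32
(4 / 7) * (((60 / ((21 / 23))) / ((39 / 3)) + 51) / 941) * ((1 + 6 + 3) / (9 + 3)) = 51010 / 1798251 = 0.03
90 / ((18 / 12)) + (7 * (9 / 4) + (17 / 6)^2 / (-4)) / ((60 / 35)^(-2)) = 4919 / 49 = 100.39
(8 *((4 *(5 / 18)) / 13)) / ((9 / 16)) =1280 / 1053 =1.22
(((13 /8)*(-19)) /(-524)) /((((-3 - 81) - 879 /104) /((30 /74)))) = -3211 /12427708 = -0.00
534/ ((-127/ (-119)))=63546/ 127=500.36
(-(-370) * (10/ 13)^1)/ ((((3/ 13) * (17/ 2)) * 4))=1850/ 51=36.27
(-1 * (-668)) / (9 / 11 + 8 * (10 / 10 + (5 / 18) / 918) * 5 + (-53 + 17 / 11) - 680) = -30354588 / 31382657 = -0.97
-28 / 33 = -0.85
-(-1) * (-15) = -15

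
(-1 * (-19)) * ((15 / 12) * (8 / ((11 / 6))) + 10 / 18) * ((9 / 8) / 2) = 11305 / 176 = 64.23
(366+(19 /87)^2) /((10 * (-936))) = -554123 /14169168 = -0.04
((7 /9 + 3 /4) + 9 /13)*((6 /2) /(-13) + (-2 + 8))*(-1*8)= -51950 /507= -102.47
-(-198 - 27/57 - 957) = 21954/19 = 1155.47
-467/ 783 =-0.60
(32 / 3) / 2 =16 / 3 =5.33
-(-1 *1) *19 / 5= 19 / 5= 3.80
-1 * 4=-4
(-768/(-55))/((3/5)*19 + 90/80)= 2048/1837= 1.11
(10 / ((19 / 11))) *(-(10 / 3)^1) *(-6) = 2200 / 19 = 115.79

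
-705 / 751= -0.94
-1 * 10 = -10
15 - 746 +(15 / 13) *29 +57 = -8327 / 13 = -640.54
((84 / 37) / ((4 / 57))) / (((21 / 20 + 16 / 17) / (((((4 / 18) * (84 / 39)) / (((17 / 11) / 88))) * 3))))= 432579840 / 325637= 1328.41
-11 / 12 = -0.92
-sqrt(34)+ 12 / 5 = 12 / 5 - sqrt(34) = -3.43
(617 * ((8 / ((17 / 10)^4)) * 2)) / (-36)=-24680000 / 751689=-32.83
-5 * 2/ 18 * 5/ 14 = -25/ 126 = -0.20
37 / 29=1.28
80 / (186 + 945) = 80 / 1131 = 0.07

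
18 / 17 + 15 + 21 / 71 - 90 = -88890 / 1207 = -73.65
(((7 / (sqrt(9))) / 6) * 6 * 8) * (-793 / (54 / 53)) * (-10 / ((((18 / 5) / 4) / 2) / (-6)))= -470724800 / 243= -1937139.09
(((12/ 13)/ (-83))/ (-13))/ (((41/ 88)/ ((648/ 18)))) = 38016/ 575107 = 0.07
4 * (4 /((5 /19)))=60.80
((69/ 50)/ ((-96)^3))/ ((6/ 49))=-1127/ 88473600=-0.00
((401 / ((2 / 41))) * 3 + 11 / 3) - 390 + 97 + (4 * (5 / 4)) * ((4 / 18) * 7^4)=27039.94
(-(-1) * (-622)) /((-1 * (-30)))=-311 /15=-20.73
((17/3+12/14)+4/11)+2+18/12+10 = 20.39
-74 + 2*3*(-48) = -362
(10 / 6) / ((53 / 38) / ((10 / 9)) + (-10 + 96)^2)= 1900 / 8432871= 0.00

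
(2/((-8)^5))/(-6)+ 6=589825/98304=6.00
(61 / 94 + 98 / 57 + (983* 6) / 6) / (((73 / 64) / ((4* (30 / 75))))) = 1351578368 / 977835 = 1382.22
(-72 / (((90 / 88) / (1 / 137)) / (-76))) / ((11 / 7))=17024 / 685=24.85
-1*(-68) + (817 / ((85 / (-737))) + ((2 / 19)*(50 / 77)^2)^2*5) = -7567805960878549 / 1078671063085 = -7015.86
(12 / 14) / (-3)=-2 / 7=-0.29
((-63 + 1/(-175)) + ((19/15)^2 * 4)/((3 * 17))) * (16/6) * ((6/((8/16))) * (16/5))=-2586022912/401625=-6438.90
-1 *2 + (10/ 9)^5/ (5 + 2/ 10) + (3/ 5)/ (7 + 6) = -6249223/ 3838185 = -1.63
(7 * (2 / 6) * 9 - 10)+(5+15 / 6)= 37 / 2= 18.50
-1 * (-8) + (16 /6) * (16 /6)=136 /9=15.11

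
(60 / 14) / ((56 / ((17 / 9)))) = 85 / 588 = 0.14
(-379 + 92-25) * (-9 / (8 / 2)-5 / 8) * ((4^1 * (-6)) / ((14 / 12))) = -129168 / 7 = -18452.57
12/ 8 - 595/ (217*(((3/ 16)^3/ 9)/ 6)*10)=-139171/ 62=-2244.69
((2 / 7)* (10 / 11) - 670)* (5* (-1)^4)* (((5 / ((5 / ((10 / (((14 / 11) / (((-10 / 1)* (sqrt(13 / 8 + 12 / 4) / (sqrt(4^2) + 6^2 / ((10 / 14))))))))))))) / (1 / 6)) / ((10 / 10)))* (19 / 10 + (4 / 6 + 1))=344874375* sqrt(74) / 13328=222593.15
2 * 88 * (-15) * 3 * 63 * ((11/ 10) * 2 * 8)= -8781696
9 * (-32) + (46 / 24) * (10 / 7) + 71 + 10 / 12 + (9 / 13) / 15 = -97089 / 455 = -213.38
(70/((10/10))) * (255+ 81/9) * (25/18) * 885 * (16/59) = 6160000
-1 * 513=-513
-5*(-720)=3600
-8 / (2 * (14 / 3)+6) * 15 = -7.83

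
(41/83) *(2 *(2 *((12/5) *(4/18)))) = 1312/1245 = 1.05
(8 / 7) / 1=8 / 7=1.14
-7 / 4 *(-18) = 63 / 2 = 31.50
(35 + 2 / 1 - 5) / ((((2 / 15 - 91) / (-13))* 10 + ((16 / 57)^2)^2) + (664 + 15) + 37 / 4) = 17565185664 / 416159672629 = 0.04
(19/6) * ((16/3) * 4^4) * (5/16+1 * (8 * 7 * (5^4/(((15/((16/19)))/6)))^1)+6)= 458997632/9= 50999736.89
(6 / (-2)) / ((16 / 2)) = -3 / 8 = -0.38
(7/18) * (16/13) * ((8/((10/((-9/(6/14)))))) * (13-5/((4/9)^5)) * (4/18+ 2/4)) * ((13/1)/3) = 179591321/25920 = 6928.68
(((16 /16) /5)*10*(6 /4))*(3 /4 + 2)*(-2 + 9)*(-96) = -5544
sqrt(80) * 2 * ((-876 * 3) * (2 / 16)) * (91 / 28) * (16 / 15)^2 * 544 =-132161536 * sqrt(5) / 25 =-11820887.14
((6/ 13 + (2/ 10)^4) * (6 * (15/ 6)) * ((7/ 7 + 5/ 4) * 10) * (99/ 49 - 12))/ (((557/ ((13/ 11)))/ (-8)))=198731556/ 7505575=26.48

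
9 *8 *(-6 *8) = -3456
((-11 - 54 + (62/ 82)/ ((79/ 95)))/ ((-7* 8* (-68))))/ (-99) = 103795/ 610538544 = 0.00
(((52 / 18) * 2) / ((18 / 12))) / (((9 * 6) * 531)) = 52 / 387099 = 0.00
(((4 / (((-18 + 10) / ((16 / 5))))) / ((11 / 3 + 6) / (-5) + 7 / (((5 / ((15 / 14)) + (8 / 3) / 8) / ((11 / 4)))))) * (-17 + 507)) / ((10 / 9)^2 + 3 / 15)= -544320 / 1909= -285.13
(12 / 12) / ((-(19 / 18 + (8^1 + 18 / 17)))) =-306 / 3095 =-0.10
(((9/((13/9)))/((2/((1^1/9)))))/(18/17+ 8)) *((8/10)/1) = 153/5005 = 0.03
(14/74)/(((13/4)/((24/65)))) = 672/31265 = 0.02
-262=-262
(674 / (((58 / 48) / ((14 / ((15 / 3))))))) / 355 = 226464 / 51475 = 4.40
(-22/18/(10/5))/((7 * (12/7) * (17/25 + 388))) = -275/2098872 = -0.00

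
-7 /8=-0.88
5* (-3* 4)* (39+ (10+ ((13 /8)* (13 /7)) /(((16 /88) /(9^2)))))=-2341005 /28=-83607.32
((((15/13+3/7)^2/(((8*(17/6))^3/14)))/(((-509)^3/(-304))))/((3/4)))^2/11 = 50292379090944/6461932195700547872407809799091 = 0.00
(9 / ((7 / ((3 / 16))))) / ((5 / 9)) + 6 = 3603 / 560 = 6.43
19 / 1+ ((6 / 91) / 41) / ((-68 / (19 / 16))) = 19.00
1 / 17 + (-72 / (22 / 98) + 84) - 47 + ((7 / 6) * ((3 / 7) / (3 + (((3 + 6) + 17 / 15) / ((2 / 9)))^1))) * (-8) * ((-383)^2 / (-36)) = 21142613 / 408969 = 51.70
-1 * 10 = -10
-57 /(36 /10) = -95 /6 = -15.83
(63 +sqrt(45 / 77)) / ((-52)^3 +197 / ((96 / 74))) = -3024 / 6741895- 144 * sqrt(385) / 519125915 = -0.00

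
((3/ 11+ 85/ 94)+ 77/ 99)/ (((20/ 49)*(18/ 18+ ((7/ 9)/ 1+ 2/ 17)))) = 15153103/ 5997200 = 2.53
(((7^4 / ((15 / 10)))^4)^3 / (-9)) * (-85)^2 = -1086184797675315430657590373197591326163301273600 / 4782969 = -227094258331031505882139400000000000000000.00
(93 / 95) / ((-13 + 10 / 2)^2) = 93 / 6080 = 0.02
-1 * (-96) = 96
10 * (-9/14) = -45/7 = -6.43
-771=-771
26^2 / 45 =676 / 45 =15.02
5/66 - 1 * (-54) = 3569/66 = 54.08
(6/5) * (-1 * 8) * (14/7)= -19.20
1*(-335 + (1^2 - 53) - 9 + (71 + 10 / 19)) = -324.47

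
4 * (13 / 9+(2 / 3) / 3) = 20 / 3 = 6.67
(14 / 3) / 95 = 14 / 285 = 0.05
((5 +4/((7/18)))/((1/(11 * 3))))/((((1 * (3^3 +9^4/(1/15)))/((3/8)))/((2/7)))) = 0.00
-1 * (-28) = 28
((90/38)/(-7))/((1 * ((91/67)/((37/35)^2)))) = -825507/2965235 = -0.28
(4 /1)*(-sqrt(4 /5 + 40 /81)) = -8*sqrt(655) /45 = -4.55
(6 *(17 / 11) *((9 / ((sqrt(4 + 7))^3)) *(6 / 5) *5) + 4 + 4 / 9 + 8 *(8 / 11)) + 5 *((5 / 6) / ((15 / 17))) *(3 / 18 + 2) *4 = 5508 *sqrt(11) / 1331 + 15203 / 297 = 64.91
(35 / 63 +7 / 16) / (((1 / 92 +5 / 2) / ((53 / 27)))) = 15847 / 20412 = 0.78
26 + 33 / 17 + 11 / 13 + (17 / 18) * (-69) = -48239 / 1326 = -36.38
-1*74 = -74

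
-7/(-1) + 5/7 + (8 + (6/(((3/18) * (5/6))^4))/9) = 7906958/4375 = 1807.30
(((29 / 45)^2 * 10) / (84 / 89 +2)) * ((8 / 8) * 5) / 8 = 74849 / 84888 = 0.88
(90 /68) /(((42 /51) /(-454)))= -10215 /14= -729.64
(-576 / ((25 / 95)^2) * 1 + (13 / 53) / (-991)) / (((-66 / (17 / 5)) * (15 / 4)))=33757125182 / 295441875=114.26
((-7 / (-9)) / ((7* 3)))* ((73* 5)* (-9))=-365 / 3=-121.67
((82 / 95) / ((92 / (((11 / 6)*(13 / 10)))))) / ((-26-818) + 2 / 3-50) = -5863 / 234232000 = -0.00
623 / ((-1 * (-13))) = 623 / 13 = 47.92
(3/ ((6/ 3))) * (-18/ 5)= -27/ 5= -5.40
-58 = -58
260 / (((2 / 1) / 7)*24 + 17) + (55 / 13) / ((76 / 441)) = 5848745 / 164996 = 35.45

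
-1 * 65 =-65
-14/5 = -2.80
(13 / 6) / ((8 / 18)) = 39 / 8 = 4.88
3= 3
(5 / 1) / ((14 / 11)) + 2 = 83 / 14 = 5.93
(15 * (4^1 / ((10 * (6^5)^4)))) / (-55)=-1 / 33514785700577280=-0.00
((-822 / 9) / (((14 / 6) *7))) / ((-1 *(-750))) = -0.01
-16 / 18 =-8 / 9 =-0.89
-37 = -37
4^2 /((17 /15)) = 240 /17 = 14.12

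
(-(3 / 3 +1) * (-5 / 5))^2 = 4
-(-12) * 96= 1152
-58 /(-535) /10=29 /2675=0.01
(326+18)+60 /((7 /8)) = 412.57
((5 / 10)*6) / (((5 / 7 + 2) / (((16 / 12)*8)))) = 224 / 19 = 11.79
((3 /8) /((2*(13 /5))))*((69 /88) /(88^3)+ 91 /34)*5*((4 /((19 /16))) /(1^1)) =10770848925 /3313316864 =3.25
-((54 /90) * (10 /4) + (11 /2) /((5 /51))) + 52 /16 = -1087 /20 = -54.35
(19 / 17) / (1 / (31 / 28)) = 589 / 476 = 1.24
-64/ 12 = -16/ 3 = -5.33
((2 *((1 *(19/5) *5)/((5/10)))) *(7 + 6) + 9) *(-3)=-2991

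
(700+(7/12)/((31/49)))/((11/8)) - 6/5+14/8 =10440973/20460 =510.31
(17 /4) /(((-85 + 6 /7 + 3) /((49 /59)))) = -5831 /134048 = -0.04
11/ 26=0.42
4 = 4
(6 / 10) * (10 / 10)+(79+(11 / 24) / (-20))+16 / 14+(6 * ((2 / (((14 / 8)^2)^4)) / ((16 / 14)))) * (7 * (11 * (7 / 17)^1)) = 11589391043 / 137145120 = 84.50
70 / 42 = 5 / 3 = 1.67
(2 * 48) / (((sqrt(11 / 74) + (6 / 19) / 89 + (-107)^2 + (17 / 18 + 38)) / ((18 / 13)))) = 680487494410078848 / 58811495472258671155 - 800471673216 * sqrt(814) / 58811495472258671155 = 0.01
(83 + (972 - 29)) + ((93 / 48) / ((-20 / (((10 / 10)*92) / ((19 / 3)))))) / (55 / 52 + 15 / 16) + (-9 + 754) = 69793868 / 39425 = 1770.29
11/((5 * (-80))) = -11/400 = -0.03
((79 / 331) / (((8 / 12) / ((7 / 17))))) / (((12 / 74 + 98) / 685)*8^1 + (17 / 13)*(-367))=-546615615 / 1775315427658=-0.00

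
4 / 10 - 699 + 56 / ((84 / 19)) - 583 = -19034 / 15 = -1268.93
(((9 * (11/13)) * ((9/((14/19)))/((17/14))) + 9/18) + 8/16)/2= 8575/221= 38.80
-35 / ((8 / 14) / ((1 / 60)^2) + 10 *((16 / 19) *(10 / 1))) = -931 / 56960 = -0.02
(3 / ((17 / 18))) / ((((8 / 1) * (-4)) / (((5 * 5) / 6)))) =-0.41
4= 4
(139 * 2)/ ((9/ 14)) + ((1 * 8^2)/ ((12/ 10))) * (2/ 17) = 67124/ 153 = 438.72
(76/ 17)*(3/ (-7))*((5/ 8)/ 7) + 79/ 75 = 110239/ 124950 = 0.88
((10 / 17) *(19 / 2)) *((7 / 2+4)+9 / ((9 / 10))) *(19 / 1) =63175 / 34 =1858.09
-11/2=-5.50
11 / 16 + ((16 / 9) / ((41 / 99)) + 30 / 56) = 25329 / 4592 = 5.52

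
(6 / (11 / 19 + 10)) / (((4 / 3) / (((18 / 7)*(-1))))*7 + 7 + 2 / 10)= 2565 / 16147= 0.16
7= 7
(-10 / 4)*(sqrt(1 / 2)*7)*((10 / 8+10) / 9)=-175*sqrt(2) / 16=-15.47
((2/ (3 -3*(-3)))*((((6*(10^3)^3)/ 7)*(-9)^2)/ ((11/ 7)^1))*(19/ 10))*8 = 1231200000000/ 11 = 111927272727.27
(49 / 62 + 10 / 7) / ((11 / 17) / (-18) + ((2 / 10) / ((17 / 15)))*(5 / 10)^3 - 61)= -34668 / 953281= -0.04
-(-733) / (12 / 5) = 3665 / 12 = 305.42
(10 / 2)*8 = 40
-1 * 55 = -55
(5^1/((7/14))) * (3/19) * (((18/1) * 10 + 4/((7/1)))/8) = 4740/133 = 35.64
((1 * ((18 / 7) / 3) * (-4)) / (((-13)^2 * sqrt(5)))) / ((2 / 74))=-888 * sqrt(5) / 5915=-0.34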